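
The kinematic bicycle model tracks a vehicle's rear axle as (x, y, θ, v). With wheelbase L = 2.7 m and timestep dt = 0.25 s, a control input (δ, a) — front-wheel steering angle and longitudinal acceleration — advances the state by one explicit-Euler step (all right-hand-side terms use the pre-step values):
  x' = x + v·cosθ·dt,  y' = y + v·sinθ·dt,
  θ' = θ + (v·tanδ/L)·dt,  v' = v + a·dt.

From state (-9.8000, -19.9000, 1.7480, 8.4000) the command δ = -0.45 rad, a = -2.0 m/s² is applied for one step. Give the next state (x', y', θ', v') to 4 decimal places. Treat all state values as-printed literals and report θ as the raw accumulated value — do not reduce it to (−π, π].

x' = -9.8000 + 8.4000·cos(1.7480)·0.25 = -10.1702
y' = -19.9000 + 8.4000·sin(1.7480)·0.25 = -17.8329
θ' = 1.7480 + (8.4000/2.7)·tan(-0.45)·0.25 = 1.3723
v' = 8.4000 − 2.0000·0.25 = 7.9000

(-10.1702, -17.8329, 1.3723, 7.9000)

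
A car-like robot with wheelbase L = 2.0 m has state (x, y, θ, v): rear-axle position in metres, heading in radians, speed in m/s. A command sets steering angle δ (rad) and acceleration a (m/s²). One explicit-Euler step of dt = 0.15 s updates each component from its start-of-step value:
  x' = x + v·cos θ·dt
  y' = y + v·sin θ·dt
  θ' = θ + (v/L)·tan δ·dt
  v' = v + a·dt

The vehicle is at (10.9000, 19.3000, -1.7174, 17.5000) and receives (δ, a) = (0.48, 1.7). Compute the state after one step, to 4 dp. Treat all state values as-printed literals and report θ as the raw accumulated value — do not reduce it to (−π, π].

x' = 10.9000 + 17.5000·cos(-1.7174)·0.15 = 10.5165
y' = 19.3000 + 17.5000·sin(-1.7174)·0.15 = 16.7032
θ' = -1.7174 + (17.5000/2.0)·tan(0.48)·0.15 = -1.0341
v' = 17.5000 + 1.7000·0.15 = 17.7550

(10.5165, 16.7032, -1.0341, 17.7550)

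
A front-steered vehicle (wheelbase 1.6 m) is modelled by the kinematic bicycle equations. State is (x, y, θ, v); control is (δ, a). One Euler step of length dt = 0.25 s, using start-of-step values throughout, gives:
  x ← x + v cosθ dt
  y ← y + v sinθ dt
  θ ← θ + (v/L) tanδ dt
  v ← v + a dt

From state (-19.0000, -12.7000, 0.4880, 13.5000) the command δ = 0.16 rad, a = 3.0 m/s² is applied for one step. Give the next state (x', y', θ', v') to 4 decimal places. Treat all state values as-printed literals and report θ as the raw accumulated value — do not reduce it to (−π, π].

(-16.0190, -11.1176, 0.8284, 14.2500)

x' = -19.0000 + 13.5000·cos(0.4880)·0.25 = -16.0190
y' = -12.7000 + 13.5000·sin(0.4880)·0.25 = -11.1176
θ' = 0.4880 + (13.5000/1.6)·tan(0.16)·0.25 = 0.8284
v' = 13.5000 + 3.0000·0.25 = 14.2500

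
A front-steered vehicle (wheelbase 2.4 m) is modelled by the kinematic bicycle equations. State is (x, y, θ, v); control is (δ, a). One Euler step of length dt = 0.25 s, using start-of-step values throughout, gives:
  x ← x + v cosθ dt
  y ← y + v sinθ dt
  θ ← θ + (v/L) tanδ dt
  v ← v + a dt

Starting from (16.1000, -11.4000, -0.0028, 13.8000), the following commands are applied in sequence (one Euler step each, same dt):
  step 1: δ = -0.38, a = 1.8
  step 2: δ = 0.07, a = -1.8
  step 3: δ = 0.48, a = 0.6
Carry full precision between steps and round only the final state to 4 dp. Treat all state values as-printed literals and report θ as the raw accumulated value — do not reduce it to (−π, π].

after step 1 (δ=-0.38, a=1.8): (19.549986, -11.409660, -0.576956, 14.250000)
after step 2 (δ=0.07, a=-1.8): (22.535814, -13.352915, -0.472879, 13.800000)
after step 3 (δ=0.48, a=0.6): (25.607213, -14.924223, 0.275499, 13.950000)

(25.6072, -14.9242, 0.2755, 13.9500)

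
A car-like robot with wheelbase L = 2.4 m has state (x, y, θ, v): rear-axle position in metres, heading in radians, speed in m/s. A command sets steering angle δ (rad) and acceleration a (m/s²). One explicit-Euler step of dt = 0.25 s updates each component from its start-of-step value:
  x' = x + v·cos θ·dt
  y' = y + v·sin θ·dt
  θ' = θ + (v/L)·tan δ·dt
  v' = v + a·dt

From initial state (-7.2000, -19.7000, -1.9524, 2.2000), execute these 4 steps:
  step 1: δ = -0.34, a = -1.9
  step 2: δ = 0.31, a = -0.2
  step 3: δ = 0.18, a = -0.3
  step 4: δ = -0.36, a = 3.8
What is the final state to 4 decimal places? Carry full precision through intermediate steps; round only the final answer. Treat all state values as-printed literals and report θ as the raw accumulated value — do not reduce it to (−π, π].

after step 1 (δ=-0.34, a=-1.9): (-7.404825, -20.210438, -2.033465, 1.725000)
after step 2 (δ=0.31, a=-0.2): (-7.597308, -20.596348, -1.975906, 1.675000)
after step 3 (δ=0.18, a=-0.3): (-7.762346, -20.981204, -1.944156, 1.600000)
after step 4 (δ=-0.36, a=3.8): (-7.908244, -21.353647, -2.006890, 2.550000)

(-7.9082, -21.3536, -2.0069, 2.5500)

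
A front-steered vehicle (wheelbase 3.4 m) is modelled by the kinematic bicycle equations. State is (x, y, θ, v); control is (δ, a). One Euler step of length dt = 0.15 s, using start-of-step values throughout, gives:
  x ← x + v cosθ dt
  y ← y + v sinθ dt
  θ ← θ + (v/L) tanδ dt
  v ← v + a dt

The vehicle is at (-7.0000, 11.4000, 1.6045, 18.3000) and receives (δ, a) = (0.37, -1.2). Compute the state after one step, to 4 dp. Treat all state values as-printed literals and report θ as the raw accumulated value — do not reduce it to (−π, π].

(-7.0925, 14.1434, 1.9176, 18.1200)

x' = -7.0000 + 18.3000·cos(1.6045)·0.15 = -7.0925
y' = 11.4000 + 18.3000·sin(1.6045)·0.15 = 14.1434
θ' = 1.6045 + (18.3000/3.4)·tan(0.37)·0.15 = 1.9176
v' = 18.3000 − 1.2000·0.15 = 18.1200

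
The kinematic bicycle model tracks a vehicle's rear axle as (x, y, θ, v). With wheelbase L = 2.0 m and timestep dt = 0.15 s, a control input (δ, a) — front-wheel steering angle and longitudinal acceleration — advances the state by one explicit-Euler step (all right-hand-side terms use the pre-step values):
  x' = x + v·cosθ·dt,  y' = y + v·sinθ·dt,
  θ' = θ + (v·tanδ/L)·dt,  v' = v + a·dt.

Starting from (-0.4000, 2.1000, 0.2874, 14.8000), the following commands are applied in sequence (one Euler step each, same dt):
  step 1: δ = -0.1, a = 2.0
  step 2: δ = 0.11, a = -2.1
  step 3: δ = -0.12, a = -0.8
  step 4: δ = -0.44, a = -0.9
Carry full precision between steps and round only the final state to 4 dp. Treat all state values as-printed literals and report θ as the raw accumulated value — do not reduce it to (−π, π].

after step 1 (δ=-0.1, a=2.0): (1.728945, 2.729281, 0.176029, 15.100000)
after step 2 (δ=0.11, a=-2.1): (3.958944, 3.125930, 0.301108, 14.785000)
after step 3 (δ=-0.12, a=-0.8): (6.076913, 3.783667, 0.167401, 14.665000)
after step 4 (δ=-0.44, a=-0.9): (8.245913, 4.150190, -0.350399, 14.530000)

(8.2459, 4.1502, -0.3504, 14.5300)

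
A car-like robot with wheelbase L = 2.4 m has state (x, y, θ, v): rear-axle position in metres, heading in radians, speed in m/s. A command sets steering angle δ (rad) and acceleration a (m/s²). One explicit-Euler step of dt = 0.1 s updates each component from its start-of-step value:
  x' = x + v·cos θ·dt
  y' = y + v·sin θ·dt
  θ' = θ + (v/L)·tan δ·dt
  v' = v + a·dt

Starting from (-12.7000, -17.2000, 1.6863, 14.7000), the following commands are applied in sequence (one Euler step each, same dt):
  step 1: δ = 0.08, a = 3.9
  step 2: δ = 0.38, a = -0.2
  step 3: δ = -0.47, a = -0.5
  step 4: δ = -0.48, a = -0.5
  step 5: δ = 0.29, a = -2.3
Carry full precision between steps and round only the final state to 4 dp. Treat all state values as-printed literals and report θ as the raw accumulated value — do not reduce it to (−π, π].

after step 1 (δ=0.08, a=3.9): (-12.869413, -15.739795, 1.735405, 15.090000)
after step 2 (δ=0.38, a=-0.2): (-13.116687, -14.251193, 1.986536, 15.070000)
after step 3 (δ=-0.47, a=-0.5): (-13.725314, -12.872562, 1.667575, 15.020000)
after step 4 (δ=-0.48, a=-0.5): (-13.870449, -11.377590, 1.341760, 14.970000)
after step 5 (δ=0.29, a=-2.3): (-13.530571, -9.919684, 1.527895, 14.740000)

(-13.5306, -9.9197, 1.5279, 14.7400)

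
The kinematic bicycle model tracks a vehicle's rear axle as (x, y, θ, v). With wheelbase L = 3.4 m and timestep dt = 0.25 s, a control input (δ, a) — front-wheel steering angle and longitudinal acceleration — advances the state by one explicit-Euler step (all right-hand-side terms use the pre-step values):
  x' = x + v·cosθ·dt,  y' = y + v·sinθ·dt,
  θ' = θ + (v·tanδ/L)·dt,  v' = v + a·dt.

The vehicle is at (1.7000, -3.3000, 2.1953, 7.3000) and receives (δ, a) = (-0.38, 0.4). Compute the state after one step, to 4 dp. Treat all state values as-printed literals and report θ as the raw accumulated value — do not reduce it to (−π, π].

(0.6329, -1.8195, 1.9809, 7.4000)

x' = 1.7000 + 7.3000·cos(2.1953)·0.25 = 0.6329
y' = -3.3000 + 7.3000·sin(2.1953)·0.25 = -1.8195
θ' = 2.1953 + (7.3000/3.4)·tan(-0.38)·0.25 = 1.9809
v' = 7.3000 + 0.4000·0.25 = 7.4000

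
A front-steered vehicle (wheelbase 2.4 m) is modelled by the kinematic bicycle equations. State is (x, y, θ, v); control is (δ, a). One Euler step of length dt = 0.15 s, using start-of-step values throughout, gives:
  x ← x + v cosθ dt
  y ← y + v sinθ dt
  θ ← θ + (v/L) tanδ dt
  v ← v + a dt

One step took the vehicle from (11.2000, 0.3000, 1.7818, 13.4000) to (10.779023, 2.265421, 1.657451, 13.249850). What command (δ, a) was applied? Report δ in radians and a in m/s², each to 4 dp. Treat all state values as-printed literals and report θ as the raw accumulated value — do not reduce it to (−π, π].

δ = -0.1474, a = -1.0010

a = (v'−v)/dt = (-0.150150)/0.15 = -1.0010
Δθ = θ'−θ = -0.124349;  (v·dt/L) = 13.4000·0.15/2.4 = 0.837500
tan δ = Δθ·L/(v·dt) = -0.148476  →  δ = -0.1474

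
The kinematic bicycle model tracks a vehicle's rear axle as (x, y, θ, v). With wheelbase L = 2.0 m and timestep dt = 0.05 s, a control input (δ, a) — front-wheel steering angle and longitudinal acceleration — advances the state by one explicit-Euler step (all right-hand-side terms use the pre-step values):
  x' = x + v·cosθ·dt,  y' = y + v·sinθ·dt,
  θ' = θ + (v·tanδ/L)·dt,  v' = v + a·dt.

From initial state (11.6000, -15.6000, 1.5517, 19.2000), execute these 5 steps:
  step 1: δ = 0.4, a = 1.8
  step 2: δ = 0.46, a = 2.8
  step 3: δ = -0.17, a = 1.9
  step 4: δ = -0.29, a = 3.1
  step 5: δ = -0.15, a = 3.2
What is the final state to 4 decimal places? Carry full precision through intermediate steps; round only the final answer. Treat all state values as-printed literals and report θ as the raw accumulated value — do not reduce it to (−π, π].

(10.5290, -10.9198, 1.6902, 19.8400)

after step 1 (δ=0.4, a=1.8): (11.618331, -14.640175, 1.754641, 19.290000)
after step 2 (δ=0.46, a=2.8): (11.442011, -13.691929, 1.993571, 19.430000)
after step 3 (δ=-0.17, a=1.9): (11.043412, -12.805965, 1.910189, 19.525000)
after step 4 (δ=-0.29, a=3.1): (10.718404, -11.885403, 1.764526, 19.680000)
after step 5 (δ=-0.15, a=3.2): (10.528965, -10.919811, 1.690167, 19.840000)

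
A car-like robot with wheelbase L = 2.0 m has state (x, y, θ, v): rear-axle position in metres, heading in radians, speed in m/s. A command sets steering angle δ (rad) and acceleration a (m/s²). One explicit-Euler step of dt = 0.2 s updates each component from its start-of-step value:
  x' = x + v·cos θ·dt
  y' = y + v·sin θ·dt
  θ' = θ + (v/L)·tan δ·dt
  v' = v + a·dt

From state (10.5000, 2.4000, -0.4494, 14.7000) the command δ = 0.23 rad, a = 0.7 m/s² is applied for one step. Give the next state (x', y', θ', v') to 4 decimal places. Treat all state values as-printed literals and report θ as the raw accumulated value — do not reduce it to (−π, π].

(13.1481, 1.1228, -0.1052, 14.8400)

x' = 10.5000 + 14.7000·cos(-0.4494)·0.2 = 13.1481
y' = 2.4000 + 14.7000·sin(-0.4494)·0.2 = 1.1228
θ' = -0.4494 + (14.7000/2.0)·tan(0.23)·0.2 = -0.1052
v' = 14.7000 + 0.7000·0.2 = 14.8400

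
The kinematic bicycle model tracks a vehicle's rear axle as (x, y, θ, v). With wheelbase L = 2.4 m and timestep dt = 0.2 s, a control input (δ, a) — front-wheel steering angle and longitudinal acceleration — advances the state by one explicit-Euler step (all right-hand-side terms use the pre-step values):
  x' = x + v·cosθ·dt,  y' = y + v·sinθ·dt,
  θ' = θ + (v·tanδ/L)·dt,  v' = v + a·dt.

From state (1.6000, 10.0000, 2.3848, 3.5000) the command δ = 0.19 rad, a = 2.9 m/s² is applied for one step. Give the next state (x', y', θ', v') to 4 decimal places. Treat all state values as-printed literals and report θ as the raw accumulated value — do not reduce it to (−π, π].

(1.0911, 10.4806, 2.4409, 4.0800)

x' = 1.6000 + 3.5000·cos(2.3848)·0.2 = 1.0911
y' = 10.0000 + 3.5000·sin(2.3848)·0.2 = 10.4806
θ' = 2.3848 + (3.5000/2.4)·tan(0.19)·0.2 = 2.4409
v' = 3.5000 + 2.9000·0.2 = 4.0800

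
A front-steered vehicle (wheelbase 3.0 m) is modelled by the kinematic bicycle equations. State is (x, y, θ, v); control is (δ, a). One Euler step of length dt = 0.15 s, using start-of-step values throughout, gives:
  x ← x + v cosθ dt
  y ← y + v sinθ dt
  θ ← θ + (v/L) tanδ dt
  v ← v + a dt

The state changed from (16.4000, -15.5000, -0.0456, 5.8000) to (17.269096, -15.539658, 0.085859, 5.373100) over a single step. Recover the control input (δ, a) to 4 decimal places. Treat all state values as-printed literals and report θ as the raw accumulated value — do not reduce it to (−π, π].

a = (v'−v)/dt = (-0.426900)/0.15 = -2.8460
Δθ = θ'−θ = 0.131459;  (v·dt/L) = 5.8000·0.15/3.0 = 0.290000
tan δ = Δθ·L/(v·dt) = 0.453307  →  δ = 0.4256

δ = 0.4256, a = -2.8460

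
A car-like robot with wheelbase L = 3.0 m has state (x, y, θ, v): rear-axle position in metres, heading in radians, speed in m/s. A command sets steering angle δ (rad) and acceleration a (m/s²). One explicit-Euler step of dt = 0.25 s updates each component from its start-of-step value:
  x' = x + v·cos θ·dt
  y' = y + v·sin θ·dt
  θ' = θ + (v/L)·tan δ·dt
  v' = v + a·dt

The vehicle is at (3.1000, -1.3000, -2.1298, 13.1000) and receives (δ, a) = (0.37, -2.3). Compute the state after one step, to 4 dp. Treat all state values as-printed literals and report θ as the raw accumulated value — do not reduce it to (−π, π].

(1.3631, -4.0765, -1.7064, 12.5250)

x' = 3.1000 + 13.1000·cos(-2.1298)·0.25 = 1.3631
y' = -1.3000 + 13.1000·sin(-2.1298)·0.25 = -4.0765
θ' = -2.1298 + (13.1000/3.0)·tan(0.37)·0.25 = -1.7064
v' = 13.1000 − 2.3000·0.25 = 12.5250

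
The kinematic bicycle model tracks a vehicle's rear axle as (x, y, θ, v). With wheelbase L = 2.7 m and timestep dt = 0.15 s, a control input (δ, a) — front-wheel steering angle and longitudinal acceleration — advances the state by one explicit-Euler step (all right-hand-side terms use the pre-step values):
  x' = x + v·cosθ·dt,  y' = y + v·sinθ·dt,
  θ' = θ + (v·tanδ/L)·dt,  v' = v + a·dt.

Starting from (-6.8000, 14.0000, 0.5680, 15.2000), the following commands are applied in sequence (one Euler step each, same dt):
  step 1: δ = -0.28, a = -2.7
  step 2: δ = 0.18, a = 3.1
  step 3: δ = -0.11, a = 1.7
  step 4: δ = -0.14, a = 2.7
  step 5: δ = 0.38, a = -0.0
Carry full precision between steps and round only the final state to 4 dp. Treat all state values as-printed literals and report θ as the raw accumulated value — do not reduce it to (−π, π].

after step 1 (δ=-0.28, a=-2.7): (-4.878009, 15.226520, 0.325176, 14.795000)
after step 2 (δ=0.18, a=3.1): (-2.775060, 15.935516, 0.474745, 15.260000)
after step 3 (δ=-0.11, a=1.7): (-0.739202, 16.981845, 0.381112, 15.515000)
after step 4 (δ=-0.14, a=2.7): (1.421072, 17.847472, 0.259645, 15.920000)
after step 5 (δ=0.38, a=-0.0): (3.729029, 18.460561, 0.612903, 15.920000)

(3.7290, 18.4606, 0.6129, 15.9200)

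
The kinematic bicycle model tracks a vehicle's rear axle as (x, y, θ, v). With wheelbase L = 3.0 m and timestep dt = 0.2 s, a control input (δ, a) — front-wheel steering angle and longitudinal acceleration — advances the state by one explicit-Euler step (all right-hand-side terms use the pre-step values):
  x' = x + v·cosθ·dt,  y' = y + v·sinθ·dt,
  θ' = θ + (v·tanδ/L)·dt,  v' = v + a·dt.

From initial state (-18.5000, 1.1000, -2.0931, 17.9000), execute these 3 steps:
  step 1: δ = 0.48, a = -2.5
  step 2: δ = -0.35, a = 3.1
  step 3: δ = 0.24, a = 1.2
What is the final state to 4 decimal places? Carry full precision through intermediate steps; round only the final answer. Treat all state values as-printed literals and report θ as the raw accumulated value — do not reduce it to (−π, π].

(-21.0912, -8.8816, -1.6013, 18.2600)

after step 1 (δ=0.48, a=-2.5): (-20.285983, -2.002687, -1.471838, 17.400000)
after step 2 (δ=-0.35, a=3.1): (-19.942169, -5.465661, -1.895271, 18.020000)
after step 3 (δ=0.24, a=1.2): (-21.091163, -8.881599, -1.601284, 18.260000)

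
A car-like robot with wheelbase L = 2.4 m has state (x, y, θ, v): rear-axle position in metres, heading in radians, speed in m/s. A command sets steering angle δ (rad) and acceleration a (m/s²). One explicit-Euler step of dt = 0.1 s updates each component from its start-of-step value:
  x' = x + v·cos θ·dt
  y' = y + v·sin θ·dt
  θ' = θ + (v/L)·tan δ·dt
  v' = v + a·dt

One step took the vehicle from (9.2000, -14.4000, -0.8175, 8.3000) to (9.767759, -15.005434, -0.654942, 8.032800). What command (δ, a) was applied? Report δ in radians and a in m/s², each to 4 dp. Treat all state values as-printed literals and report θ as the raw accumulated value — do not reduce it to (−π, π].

δ = 0.4394, a = -2.6720

a = (v'−v)/dt = (-0.267200)/0.1 = -2.6720
Δθ = θ'−θ = 0.162558;  (v·dt/L) = 8.3000·0.1/2.4 = 0.345833
tan δ = Δθ·L/(v·dt) = 0.470047  →  δ = 0.4394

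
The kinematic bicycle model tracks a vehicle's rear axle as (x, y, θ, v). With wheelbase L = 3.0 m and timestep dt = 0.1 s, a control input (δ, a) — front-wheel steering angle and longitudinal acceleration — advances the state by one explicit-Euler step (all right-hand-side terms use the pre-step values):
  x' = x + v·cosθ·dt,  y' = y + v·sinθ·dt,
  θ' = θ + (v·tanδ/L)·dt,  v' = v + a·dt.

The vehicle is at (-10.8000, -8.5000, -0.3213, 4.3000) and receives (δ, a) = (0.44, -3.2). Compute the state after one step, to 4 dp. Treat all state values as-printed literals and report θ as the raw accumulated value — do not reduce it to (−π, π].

(-10.3920, -8.6358, -0.2538, 3.9800)

x' = -10.8000 + 4.3000·cos(-0.3213)·0.1 = -10.3920
y' = -8.5000 + 4.3000·sin(-0.3213)·0.1 = -8.6358
θ' = -0.3213 + (4.3000/3.0)·tan(0.44)·0.1 = -0.2538
v' = 4.3000 − 3.2000·0.1 = 3.9800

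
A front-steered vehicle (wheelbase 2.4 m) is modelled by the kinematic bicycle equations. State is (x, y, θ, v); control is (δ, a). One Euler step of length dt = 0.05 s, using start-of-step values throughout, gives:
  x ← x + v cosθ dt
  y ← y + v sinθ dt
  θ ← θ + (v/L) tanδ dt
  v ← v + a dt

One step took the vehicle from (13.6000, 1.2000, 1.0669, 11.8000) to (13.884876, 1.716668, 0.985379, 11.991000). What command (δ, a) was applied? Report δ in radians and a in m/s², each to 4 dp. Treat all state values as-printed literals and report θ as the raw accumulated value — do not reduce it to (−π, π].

δ = -0.3202, a = 3.8200

a = (v'−v)/dt = (0.191000)/0.05 = 3.8200
Δθ = θ'−θ = -0.081521;  (v·dt/L) = 11.8000·0.05/2.4 = 0.245833
tan δ = Δθ·L/(v·dt) = -0.331611  →  δ = -0.3202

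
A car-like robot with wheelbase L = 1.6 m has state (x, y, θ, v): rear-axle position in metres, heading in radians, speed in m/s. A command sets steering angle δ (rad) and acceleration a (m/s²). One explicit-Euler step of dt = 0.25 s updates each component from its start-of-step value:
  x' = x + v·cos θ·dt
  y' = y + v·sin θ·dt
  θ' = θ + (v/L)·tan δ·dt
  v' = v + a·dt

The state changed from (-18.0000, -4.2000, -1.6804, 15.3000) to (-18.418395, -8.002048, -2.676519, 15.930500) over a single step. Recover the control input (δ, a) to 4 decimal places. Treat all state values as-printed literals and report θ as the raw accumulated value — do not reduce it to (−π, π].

δ = -0.3948, a = 2.5220

a = (v'−v)/dt = (0.630500)/0.25 = 2.5220
Δθ = θ'−θ = -0.996119;  (v·dt/L) = 15.3000·0.25/1.6 = 2.390625
tan δ = Δθ·L/(v·dt) = -0.416677  →  δ = -0.3948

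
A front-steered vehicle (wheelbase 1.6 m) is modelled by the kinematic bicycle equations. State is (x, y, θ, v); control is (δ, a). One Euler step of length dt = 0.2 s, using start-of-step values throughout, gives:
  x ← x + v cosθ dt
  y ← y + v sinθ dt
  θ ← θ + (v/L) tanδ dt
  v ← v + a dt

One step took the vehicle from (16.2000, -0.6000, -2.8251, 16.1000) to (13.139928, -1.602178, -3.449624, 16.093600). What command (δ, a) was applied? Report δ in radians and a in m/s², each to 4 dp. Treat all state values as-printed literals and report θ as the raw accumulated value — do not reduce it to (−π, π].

δ = -0.3009, a = -0.0320

a = (v'−v)/dt = (-0.006400)/0.2 = -0.0320
Δθ = θ'−θ = -0.624524;  (v·dt/L) = 16.1000·0.2/1.6 = 2.012500
tan δ = Δθ·L/(v·dt) = -0.310322  →  δ = -0.3009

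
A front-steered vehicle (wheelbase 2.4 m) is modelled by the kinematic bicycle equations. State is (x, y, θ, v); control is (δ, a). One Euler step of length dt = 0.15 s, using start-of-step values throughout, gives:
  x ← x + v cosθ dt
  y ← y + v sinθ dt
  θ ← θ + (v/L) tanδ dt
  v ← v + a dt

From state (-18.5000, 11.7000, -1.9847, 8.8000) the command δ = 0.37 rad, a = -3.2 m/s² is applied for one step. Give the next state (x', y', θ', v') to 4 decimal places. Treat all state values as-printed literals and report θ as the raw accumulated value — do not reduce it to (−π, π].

x' = -18.5000 + 8.8000·cos(-1.9847)·0.15 = -19.0309
y' = 11.7000 + 8.8000·sin(-1.9847)·0.15 = 10.4915
θ' = -1.9847 + (8.8000/2.4)·tan(0.37)·0.15 = -1.7714
v' = 8.8000 − 3.2000·0.15 = 8.3200

(-19.0309, 10.4915, -1.7714, 8.3200)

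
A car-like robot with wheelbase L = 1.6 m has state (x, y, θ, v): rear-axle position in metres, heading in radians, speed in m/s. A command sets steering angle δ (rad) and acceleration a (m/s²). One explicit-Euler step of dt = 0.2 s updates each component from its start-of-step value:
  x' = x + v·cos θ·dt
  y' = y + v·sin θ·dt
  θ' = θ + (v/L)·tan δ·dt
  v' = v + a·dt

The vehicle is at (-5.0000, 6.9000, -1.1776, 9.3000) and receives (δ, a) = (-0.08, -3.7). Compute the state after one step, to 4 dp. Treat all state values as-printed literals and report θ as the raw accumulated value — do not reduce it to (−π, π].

x' = -5.0000 + 9.3000·cos(-1.1776)·0.2 = -4.2874
y' = 6.9000 + 9.3000·sin(-1.1776)·0.2 = 5.1819
θ' = -1.1776 + (9.3000/1.6)·tan(-0.08)·0.2 = -1.2708
v' = 9.3000 − 3.7000·0.2 = 8.5600

(-4.2874, 5.1819, -1.2708, 8.5600)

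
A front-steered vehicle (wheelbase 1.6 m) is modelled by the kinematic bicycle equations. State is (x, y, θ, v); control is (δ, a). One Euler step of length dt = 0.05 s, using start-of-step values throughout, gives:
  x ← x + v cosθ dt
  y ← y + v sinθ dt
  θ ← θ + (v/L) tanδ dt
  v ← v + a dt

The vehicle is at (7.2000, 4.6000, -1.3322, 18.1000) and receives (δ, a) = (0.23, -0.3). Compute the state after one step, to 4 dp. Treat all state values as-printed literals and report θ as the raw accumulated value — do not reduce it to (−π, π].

x' = 7.2000 + 18.1000·cos(-1.3322)·0.05 = 7.4139
y' = 4.6000 + 18.1000·sin(-1.3322)·0.05 = 3.7206
θ' = -1.3322 + (18.1000/1.6)·tan(0.23)·0.05 = -1.1998
v' = 18.1000 − 0.3000·0.05 = 18.0850

(7.4139, 3.7206, -1.1998, 18.0850)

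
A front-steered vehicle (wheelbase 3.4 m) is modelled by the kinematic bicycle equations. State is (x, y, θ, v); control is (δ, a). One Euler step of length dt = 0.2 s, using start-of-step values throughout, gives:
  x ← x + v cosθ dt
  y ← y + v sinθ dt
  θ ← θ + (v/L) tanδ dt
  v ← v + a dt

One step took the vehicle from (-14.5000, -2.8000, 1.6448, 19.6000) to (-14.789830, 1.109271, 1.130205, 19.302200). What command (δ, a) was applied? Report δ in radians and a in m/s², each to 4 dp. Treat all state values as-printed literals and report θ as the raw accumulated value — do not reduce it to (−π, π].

a = (v'−v)/dt = (-0.297800)/0.2 = -1.4890
Δθ = θ'−θ = -0.514595;  (v·dt/L) = 19.6000·0.2/3.4 = 1.152941
tan δ = Δθ·L/(v·dt) = -0.446332  →  δ = -0.4198

δ = -0.4198, a = -1.4890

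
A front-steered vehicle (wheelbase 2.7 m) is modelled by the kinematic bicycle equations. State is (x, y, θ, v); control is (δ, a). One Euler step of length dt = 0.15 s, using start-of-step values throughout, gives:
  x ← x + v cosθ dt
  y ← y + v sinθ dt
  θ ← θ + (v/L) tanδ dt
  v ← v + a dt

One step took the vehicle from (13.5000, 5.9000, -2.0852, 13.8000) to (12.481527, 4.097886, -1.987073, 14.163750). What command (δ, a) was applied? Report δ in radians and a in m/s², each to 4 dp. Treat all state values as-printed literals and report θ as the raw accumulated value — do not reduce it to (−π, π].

a = (v'−v)/dt = (0.363750)/0.15 = 2.4250
Δθ = θ'−θ = 0.098127;  (v·dt/L) = 13.8000·0.15/2.7 = 0.766667
tan δ = Δθ·L/(v·dt) = 0.127992  →  δ = 0.1273

δ = 0.1273, a = 2.4250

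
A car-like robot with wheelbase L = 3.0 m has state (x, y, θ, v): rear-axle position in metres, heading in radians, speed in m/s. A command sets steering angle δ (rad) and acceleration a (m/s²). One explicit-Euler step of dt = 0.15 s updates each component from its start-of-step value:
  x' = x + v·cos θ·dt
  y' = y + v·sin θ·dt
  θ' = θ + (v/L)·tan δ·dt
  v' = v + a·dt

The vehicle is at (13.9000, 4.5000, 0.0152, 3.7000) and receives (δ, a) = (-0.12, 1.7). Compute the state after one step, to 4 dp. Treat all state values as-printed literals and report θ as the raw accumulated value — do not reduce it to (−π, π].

x' = 13.9000 + 3.7000·cos(0.0152)·0.15 = 14.4549
y' = 4.5000 + 3.7000·sin(0.0152)·0.15 = 4.5084
θ' = 0.0152 + (3.7000/3.0)·tan(-0.12)·0.15 = -0.0071
v' = 3.7000 + 1.7000·0.15 = 3.9550

(14.4549, 4.5084, -0.0071, 3.9550)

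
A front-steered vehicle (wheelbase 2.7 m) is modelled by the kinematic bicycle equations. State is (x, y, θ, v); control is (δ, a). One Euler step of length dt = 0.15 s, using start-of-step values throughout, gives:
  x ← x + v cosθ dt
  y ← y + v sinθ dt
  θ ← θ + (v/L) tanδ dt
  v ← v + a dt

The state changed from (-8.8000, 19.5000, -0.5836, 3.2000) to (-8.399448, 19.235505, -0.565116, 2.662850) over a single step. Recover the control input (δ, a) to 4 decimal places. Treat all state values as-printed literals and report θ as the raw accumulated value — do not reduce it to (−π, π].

a = (v'−v)/dt = (-0.537150)/0.15 = -3.5810
Δθ = θ'−θ = 0.018484;  (v·dt/L) = 3.2000·0.15/2.7 = 0.177778
tan δ = Δθ·L/(v·dt) = 0.103973  →  δ = 0.1036

δ = 0.1036, a = -3.5810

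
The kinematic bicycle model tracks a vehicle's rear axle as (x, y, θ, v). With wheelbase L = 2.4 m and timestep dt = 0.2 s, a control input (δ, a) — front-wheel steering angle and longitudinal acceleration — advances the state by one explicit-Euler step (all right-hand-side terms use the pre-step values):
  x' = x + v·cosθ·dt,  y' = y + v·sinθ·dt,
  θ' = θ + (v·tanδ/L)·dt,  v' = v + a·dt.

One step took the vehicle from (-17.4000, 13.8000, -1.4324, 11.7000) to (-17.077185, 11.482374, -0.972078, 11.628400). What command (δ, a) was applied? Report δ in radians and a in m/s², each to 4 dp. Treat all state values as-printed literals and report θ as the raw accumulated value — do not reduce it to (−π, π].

δ = 0.4411, a = -0.3580

a = (v'−v)/dt = (-0.071600)/0.2 = -0.3580
Δθ = θ'−θ = 0.460322;  (v·dt/L) = 11.7000·0.2/2.4 = 0.975000
tan δ = Δθ·L/(v·dt) = 0.472125  →  δ = 0.4411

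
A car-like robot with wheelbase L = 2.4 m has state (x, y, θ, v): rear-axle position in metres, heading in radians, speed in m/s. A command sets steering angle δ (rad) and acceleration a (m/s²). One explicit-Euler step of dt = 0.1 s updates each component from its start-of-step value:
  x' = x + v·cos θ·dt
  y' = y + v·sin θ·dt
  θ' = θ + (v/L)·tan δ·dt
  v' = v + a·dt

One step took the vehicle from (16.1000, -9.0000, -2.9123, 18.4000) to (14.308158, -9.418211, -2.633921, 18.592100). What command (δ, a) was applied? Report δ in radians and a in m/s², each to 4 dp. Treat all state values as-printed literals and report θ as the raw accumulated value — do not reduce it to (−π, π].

a = (v'−v)/dt = (0.192100)/0.1 = 1.9210
Δθ = θ'−θ = 0.278379;  (v·dt/L) = 18.4000·0.1/2.4 = 0.766667
tan δ = Δθ·L/(v·dt) = 0.363103  →  δ = 0.3483

δ = 0.3483, a = 1.9210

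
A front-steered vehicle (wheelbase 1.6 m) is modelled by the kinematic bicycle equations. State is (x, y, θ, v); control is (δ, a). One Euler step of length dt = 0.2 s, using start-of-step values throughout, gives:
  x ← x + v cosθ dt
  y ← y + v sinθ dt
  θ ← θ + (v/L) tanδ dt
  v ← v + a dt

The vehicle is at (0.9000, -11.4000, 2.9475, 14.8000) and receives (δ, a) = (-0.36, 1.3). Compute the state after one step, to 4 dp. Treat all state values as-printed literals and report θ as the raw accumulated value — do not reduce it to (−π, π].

x' = 0.9000 + 14.8000·cos(2.9475)·0.2 = -2.0044
y' = -11.4000 + 14.8000·sin(2.9475)·0.2 = -10.8291
θ' = 2.9475 + (14.8000/1.6)·tan(-0.36)·0.2 = 2.2512
v' = 14.8000 + 1.3000·0.2 = 15.0600

(-2.0044, -10.8291, 2.2512, 15.0600)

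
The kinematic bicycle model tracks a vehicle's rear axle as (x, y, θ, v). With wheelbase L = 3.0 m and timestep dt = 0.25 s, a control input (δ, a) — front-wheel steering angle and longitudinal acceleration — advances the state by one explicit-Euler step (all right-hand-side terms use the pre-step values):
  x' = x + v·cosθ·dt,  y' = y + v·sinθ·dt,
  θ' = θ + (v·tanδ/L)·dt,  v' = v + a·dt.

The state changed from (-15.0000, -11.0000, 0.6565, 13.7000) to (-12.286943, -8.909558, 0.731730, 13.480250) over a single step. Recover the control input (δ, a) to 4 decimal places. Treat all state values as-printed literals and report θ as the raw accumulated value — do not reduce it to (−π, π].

a = (v'−v)/dt = (-0.219750)/0.25 = -0.8790
Δθ = θ'−θ = 0.075230;  (v·dt/L) = 13.7000·0.25/3.0 = 1.141667
tan δ = Δθ·L/(v·dt) = 0.065895  →  δ = 0.0658

δ = 0.0658, a = -0.8790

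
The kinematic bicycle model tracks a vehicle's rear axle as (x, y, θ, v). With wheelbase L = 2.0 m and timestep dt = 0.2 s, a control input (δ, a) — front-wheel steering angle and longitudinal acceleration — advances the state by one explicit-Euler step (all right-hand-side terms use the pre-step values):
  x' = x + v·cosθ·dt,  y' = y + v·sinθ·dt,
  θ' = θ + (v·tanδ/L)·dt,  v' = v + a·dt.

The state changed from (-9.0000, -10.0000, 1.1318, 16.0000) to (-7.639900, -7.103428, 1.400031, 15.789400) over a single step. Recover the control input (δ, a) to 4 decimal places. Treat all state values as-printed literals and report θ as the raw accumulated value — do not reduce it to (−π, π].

δ = 0.1661, a = -1.0530

a = (v'−v)/dt = (-0.210600)/0.2 = -1.0530
Δθ = θ'−θ = 0.268231;  (v·dt/L) = 16.0000·0.2/2.0 = 1.600000
tan δ = Δθ·L/(v·dt) = 0.167644  →  δ = 0.1661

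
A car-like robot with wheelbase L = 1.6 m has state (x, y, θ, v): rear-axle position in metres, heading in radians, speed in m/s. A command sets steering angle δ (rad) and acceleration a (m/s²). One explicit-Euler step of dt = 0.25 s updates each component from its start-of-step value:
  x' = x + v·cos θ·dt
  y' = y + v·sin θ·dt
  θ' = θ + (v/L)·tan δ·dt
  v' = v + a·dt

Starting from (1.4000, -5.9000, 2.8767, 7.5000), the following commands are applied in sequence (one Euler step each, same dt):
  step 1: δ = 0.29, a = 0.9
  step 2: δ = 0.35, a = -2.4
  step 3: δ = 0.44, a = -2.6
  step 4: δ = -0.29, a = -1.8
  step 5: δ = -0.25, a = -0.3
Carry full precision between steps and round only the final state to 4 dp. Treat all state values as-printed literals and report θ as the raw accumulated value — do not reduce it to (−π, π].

after step 1 (δ=0.29, a=0.9): (-0.409601, -5.409114, 3.226402, 7.725000)
after step 2 (δ=0.35, a=-2.4): (-2.333910, -5.572707, 3.667003, 7.125000)
after step 3 (δ=0.44, a=-2.6): (-3.874901, -6.466126, 4.191114, 6.475000)
after step 4 (δ=-0.29, a=-1.8): (-4.681016, -7.869882, 3.889205, 6.025000)
after step 5 (δ=-0.25, a=-0.3): (-5.785571, -8.893965, 3.648824, 5.950000)

(-5.7856, -8.8940, 3.6488, 5.9500)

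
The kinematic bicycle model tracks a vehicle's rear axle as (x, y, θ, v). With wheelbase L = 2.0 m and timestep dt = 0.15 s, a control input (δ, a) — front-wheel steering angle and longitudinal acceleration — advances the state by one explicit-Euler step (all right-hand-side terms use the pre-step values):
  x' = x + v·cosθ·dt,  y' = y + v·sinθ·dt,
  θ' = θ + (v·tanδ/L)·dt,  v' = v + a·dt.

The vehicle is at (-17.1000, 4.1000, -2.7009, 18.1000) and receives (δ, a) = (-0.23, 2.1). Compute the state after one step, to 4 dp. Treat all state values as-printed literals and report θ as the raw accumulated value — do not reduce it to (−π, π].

(-19.5556, 2.9419, -3.0187, 18.4150)

x' = -17.1000 + 18.1000·cos(-2.7009)·0.15 = -19.5556
y' = 4.1000 + 18.1000·sin(-2.7009)·0.15 = 2.9419
θ' = -2.7009 + (18.1000/2.0)·tan(-0.23)·0.15 = -3.0187
v' = 18.1000 + 2.1000·0.15 = 18.4150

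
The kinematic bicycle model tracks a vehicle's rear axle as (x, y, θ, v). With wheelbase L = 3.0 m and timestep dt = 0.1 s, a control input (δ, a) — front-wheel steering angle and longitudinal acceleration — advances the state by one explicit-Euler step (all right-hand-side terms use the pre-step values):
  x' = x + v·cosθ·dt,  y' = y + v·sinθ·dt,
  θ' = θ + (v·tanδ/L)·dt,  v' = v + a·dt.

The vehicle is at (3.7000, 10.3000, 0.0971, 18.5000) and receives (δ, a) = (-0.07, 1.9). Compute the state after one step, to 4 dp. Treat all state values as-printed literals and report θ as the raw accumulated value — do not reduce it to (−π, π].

(5.5413, 10.4794, 0.0539, 18.6900)

x' = 3.7000 + 18.5000·cos(0.0971)·0.1 = 5.5413
y' = 10.3000 + 18.5000·sin(0.0971)·0.1 = 10.4794
θ' = 0.0971 + (18.5000/3.0)·tan(-0.07)·0.1 = 0.0539
v' = 18.5000 + 1.9000·0.1 = 18.6900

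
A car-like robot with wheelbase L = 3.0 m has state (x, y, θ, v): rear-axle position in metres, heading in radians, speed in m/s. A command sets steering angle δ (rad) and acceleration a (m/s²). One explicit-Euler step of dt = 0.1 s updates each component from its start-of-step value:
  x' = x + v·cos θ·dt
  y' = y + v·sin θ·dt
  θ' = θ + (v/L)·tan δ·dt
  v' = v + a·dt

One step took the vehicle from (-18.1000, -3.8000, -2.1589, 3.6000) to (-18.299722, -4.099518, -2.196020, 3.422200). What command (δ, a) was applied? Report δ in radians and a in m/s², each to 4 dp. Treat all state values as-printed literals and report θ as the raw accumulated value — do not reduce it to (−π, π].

a = (v'−v)/dt = (-0.177800)/0.1 = -1.7780
Δθ = θ'−θ = -0.037120;  (v·dt/L) = 3.6000·0.1/3.0 = 0.120000
tan δ = Δθ·L/(v·dt) = -0.309333  →  δ = -0.3000

δ = -0.3000, a = -1.7780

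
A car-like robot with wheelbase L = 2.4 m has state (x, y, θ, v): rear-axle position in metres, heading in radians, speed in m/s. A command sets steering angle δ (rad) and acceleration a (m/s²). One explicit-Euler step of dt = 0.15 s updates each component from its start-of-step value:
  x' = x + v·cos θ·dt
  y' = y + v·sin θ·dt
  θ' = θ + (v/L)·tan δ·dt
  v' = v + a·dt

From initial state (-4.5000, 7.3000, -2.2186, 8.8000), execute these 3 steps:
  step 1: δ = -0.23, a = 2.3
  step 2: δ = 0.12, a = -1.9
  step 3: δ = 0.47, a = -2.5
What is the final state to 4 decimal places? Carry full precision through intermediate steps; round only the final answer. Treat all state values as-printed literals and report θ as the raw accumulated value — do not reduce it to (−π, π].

(-7.1219, 4.2590, -1.9972, 8.4850)

after step 1 (δ=-0.23, a=2.3): (-5.296536, 6.247417, -2.347379, 9.145000)
after step 2 (δ=0.12, a=-1.9): (-6.257921, 5.268931, -2.278460, 8.860000)
after step 3 (δ=0.47, a=-2.5): (-7.121852, 4.259047, -1.997174, 8.485000)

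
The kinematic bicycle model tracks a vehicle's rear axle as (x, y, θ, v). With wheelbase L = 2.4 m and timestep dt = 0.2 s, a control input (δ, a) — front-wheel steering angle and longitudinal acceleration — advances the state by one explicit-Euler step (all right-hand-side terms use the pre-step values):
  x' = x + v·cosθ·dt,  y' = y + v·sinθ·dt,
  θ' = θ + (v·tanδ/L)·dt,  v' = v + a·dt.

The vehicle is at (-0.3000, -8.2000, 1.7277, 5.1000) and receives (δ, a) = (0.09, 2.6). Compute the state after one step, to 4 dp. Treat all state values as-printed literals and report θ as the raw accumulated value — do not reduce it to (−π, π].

(-0.4594, -7.1925, 1.7661, 5.6200)

x' = -0.3000 + 5.1000·cos(1.7277)·0.2 = -0.4594
y' = -8.2000 + 5.1000·sin(1.7277)·0.2 = -7.1925
θ' = 1.7277 + (5.1000/2.4)·tan(0.09)·0.2 = 1.7661
v' = 5.1000 + 2.6000·0.2 = 5.6200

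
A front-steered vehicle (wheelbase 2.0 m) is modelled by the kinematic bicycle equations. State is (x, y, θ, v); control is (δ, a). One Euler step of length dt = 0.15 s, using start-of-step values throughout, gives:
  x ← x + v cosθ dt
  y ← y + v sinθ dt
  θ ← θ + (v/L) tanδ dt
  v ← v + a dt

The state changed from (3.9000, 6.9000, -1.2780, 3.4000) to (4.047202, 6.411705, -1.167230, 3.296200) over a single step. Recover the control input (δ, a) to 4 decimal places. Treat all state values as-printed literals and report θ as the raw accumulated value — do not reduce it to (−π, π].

δ = 0.4098, a = -0.6920

a = (v'−v)/dt = (-0.103800)/0.15 = -0.6920
Δθ = θ'−θ = 0.110770;  (v·dt/L) = 3.4000·0.15/2.0 = 0.255000
tan δ = Δθ·L/(v·dt) = 0.434392  →  δ = 0.4098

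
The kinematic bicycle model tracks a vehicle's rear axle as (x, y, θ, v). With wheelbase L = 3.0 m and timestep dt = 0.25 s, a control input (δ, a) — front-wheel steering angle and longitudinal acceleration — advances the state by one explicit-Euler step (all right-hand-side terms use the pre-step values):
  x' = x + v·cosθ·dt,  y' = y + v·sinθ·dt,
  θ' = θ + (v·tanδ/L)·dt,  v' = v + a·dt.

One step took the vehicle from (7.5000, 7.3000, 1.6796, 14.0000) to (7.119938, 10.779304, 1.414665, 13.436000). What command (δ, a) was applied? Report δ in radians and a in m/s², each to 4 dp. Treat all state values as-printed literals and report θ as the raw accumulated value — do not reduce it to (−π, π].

δ = -0.2233, a = -2.2560

a = (v'−v)/dt = (-0.564000)/0.25 = -2.2560
Δθ = θ'−θ = -0.264935;  (v·dt/L) = 14.0000·0.25/3.0 = 1.166667
tan δ = Δθ·L/(v·dt) = -0.227087  →  δ = -0.2233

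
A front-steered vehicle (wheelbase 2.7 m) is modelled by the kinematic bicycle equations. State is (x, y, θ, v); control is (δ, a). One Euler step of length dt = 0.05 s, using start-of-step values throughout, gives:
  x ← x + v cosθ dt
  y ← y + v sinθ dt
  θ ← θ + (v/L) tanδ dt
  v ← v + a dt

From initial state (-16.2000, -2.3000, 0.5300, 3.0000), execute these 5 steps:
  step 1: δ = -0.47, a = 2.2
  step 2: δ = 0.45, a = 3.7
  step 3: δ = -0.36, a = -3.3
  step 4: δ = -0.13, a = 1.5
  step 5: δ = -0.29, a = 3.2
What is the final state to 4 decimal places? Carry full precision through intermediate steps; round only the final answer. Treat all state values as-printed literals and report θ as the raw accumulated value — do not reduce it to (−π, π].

after step 1 (δ=-0.47, a=2.2): (-16.070579, -2.224170, 0.501780, 3.110000)
after step 2 (δ=0.45, a=3.7): (-15.934248, -2.149377, 0.529600, 3.295000)
after step 3 (δ=-0.36, a=-3.3): (-15.792067, -2.066147, 0.506633, 3.130000)
after step 4 (δ=-0.13, a=1.5): (-15.655226, -1.990207, 0.499055, 3.205000)
after step 5 (δ=-0.29, a=3.2): (-15.514521, -1.913513, 0.481343, 3.365000)

(-15.5145, -1.9135, 0.4813, 3.3650)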